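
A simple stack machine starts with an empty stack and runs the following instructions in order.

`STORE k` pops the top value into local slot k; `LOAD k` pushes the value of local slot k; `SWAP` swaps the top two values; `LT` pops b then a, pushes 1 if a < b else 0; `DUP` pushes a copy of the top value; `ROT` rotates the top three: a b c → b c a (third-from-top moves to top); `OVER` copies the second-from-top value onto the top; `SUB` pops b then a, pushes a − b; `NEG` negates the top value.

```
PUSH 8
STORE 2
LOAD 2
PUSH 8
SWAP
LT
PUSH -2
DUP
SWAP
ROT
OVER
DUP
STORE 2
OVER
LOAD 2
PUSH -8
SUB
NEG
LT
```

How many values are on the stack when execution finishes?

PUSH 8   8
STORE 2  (empty)
LOAD 2   8
PUSH 8   8 8
SWAP     8 8
LT       0
PUSH -2  0 -2
DUP      0 -2 -2
SWAP     0 -2 -2
ROT      -2 -2 0
OVER     -2 -2 0 -2
DUP      -2 -2 0 -2 -2
STORE 2  -2 -2 0 -2
OVER     -2 -2 0 -2 0
LOAD 2   -2 -2 0 -2 0 -2
PUSH -8  -2 -2 0 -2 0 -2 -8
SUB      -2 -2 0 -2 0 6
NEG      -2 -2 0 -2 0 -6
LT       -2 -2 0 -2 0

5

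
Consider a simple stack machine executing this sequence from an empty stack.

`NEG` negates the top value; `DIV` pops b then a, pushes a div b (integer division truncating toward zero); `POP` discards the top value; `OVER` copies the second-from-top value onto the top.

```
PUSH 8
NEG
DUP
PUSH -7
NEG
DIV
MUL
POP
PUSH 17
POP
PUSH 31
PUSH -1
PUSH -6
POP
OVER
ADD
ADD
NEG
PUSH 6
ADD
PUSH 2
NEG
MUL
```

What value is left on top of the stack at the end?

PUSH 8   8
NEG      -8
DUP      -8 -8
PUSH -7  -8 -8 -7
NEG      -8 -8 7
DIV      -8 -1
MUL      8
POP      (empty)
PUSH 17  17
POP      (empty)
PUSH 31  31
PUSH -1  31 -1
PUSH -6  31 -1 -6
POP      31 -1
OVER     31 -1 31
ADD      31 30
ADD      61
NEG      -61
PUSH 6   -61 6
ADD      -55
PUSH 2   -55 2
NEG      -55 -2
MUL      110

110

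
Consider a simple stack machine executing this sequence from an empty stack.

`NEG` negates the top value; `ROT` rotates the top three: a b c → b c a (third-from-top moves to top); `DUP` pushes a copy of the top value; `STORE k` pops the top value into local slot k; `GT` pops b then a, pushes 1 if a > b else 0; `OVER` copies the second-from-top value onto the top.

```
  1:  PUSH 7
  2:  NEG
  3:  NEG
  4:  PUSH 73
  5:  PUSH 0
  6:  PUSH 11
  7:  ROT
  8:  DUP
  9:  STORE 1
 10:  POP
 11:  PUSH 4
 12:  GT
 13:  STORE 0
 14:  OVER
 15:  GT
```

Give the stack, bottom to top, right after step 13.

[7, 0]

PUSH 7  : [7]
NEG     : [-7]
NEG     : [7]
PUSH 73 : [7, 73]
PUSH 0  : [7, 73, 0]
PUSH 11 : [7, 73, 0, 11]
ROT     : [7, 0, 11, 73]
DUP     : [7, 0, 11, 73, 73]
STORE 1 : [7, 0, 11, 73]
POP     : [7, 0, 11]
PUSH 4  : [7, 0, 11, 4]
GT      : [7, 0, 1]
STORE 0 : [7, 0]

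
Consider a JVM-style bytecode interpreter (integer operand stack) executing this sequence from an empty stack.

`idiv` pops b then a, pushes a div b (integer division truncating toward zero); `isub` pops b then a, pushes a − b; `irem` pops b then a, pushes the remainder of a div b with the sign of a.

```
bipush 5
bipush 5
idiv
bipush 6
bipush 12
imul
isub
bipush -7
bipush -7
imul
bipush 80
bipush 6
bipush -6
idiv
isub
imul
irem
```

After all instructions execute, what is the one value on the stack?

-71

bipush 5   5
bipush 5   5 5
idiv       1
bipush 6   1 6
bipush 12  1 6 12
imul       1 72
isub       -71
bipush -7  -71 -7
bipush -7  -71 -7 -7
imul       -71 49
bipush 80  -71 49 80
bipush 6   -71 49 80 6
bipush -6  -71 49 80 6 -6
idiv       -71 49 80 -1
isub       -71 49 81
imul       -71 3969
irem       -71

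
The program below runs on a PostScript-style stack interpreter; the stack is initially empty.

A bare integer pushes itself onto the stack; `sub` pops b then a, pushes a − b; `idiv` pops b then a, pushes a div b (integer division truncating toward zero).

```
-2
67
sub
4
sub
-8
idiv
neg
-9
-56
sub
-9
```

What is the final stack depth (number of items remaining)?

3

-2   : [-2]
67   : [-2, 67]
sub  : [-69]
4    : [-69, 4]
sub  : [-73]
-8   : [-73, -8]
idiv : [9]
neg  : [-9]
-9   : [-9, -9]
-56  : [-9, -9, -56]
sub  : [-9, 47]
-9   : [-9, 47, -9]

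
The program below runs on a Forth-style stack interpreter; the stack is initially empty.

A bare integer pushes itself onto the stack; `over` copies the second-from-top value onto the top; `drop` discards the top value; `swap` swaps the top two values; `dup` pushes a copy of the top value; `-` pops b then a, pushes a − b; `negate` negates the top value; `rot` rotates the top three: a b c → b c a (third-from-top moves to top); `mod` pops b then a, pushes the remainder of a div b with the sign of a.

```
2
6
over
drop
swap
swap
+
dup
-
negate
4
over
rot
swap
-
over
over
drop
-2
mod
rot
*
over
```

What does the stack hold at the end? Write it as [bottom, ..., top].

2      → 2
6      → 2 6
over   → 2 6 2
drop   → 2 6
swap   → 6 2
swap   → 2 6
+      → 8
dup    → 8 8
-      → 0
negate → 0
4      → 0 4
over   → 0 4 0
rot    → 4 0 0
swap   → 4 0 0
-      → 4 0
over   → 4 0 4
over   → 4 0 4 0
drop   → 4 0 4
-2     → 4 0 4 -2
mod    → 4 0 0
rot    → 0 0 4
*      → 0 0
over   → 0 0 0

[0, 0, 0]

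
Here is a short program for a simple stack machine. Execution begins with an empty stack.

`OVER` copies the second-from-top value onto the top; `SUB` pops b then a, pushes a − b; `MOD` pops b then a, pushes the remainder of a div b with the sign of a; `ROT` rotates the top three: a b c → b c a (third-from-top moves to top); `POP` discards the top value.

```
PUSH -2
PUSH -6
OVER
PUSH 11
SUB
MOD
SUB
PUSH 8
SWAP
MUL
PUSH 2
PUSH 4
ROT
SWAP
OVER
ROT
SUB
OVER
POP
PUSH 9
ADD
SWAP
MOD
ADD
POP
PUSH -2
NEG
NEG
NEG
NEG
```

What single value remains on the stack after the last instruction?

PUSH -2 -> [-2]
PUSH -6 -> [-2, -6]
OVER    -> [-2, -6, -2]
PUSH 11 -> [-2, -6, -2, 11]
SUB     -> [-2, -6, -13]
MOD     -> [-2, -6]
SUB     -> [4]
PUSH 8  -> [4, 8]
SWAP    -> [8, 4]
MUL     -> [32]
PUSH 2  -> [32, 2]
PUSH 4  -> [32, 2, 4]
ROT     -> [2, 4, 32]
SWAP    -> [2, 32, 4]
OVER    -> [2, 32, 4, 32]
ROT     -> [2, 4, 32, 32]
SUB     -> [2, 4, 0]
OVER    -> [2, 4, 0, 4]
POP     -> [2, 4, 0]
PUSH 9  -> [2, 4, 0, 9]
ADD     -> [2, 4, 9]
SWAP    -> [2, 9, 4]
MOD     -> [2, 1]
ADD     -> [3]
POP     -> []
PUSH -2 -> [-2]
NEG     -> [2]
NEG     -> [-2]
NEG     -> [2]
NEG     -> [-2]

-2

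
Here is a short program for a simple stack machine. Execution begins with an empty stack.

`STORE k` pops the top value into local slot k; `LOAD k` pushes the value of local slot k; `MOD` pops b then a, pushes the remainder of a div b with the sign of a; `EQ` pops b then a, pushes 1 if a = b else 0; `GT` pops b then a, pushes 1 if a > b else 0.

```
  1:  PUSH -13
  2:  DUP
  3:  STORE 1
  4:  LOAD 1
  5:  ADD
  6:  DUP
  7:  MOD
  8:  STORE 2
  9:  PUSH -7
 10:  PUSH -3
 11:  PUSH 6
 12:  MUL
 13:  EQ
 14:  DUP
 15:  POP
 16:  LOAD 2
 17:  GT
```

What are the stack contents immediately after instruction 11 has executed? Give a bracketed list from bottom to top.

PUSH -13 -> -13
DUP      -> -13 -13
STORE 1  -> -13
LOAD 1   -> -13 -13
ADD      -> -26
DUP      -> -26 -26
MOD      -> 0
STORE 2  -> (empty)
PUSH -7  -> -7
PUSH -3  -> -7 -3
PUSH 6   -> -7 -3 6

[-7, -3, 6]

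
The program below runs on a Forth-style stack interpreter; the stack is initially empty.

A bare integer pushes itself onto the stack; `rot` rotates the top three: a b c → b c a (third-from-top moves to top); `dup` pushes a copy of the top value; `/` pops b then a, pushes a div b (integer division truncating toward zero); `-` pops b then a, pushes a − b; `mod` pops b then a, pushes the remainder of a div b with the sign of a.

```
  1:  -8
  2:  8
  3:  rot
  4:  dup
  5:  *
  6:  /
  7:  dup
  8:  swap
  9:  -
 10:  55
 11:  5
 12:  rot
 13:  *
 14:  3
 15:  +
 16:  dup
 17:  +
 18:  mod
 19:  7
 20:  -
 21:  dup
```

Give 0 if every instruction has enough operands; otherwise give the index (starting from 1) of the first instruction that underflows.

3

-8 : -8
8  : -8 8
rot  — needs 3 operands, stack has 2 → underflow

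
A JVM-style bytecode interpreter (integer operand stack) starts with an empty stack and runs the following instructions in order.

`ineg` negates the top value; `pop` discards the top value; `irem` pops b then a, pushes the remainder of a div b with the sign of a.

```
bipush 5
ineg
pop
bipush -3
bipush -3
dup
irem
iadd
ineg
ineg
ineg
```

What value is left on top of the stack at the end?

3

bipush 5  → 5
ineg      → -5
pop       → (empty)
bipush -3 → -3
bipush -3 → -3 -3
dup       → -3 -3 -3
irem      → -3 0
iadd      → -3
ineg      → 3
ineg      → -3
ineg      → 3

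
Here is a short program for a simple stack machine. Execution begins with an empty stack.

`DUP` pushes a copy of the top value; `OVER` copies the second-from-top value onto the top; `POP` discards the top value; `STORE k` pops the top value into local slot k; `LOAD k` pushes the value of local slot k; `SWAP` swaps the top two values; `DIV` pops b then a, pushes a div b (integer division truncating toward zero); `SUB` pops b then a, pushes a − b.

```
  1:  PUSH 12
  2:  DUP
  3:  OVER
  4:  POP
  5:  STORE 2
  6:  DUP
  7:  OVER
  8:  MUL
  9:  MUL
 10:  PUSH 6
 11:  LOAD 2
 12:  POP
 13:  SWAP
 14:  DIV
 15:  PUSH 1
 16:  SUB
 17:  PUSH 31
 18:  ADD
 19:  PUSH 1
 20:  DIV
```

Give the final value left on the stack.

30

PUSH 12 : 12
DUP     : 12 12
OVER    : 12 12 12
POP     : 12 12
STORE 2 : 12
DUP     : 12 12
OVER    : 12 12 12
MUL     : 12 144
MUL     : 1728
PUSH 6  : 1728 6
LOAD 2  : 1728 6 12
POP     : 1728 6
SWAP    : 6 1728
DIV     : 0
PUSH 1  : 0 1
SUB     : -1
PUSH 31 : -1 31
ADD     : 30
PUSH 1  : 30 1
DIV     : 30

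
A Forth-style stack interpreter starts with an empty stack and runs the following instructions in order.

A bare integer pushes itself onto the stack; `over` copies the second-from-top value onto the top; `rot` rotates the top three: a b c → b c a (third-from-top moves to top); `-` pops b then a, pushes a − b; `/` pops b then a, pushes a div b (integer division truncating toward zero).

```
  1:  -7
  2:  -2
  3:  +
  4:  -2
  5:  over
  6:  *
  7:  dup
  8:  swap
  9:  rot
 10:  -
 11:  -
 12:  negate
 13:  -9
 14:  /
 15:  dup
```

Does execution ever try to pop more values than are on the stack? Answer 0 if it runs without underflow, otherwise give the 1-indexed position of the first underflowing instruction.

-7     : [-7]
-2     : [-7, -2]
+      : [-9]
-2     : [-9, -2]
over   : [-9, -2, -9]
*      : [-9, 18]
dup    : [-9, 18, 18]
swap   : [-9, 18, 18]
rot    : [18, 18, -9]
-      : [18, 27]
-      : [-9]
negate : [9]
-9     : [9, -9]
/      : [-1]
dup    : [-1, -1]

0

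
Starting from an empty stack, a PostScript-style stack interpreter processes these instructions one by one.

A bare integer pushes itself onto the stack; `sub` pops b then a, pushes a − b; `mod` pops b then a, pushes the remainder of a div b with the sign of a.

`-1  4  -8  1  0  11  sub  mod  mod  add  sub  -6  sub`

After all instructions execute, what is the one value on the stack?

1

-1  -> -1
4   -> -1 4
-8  -> -1 4 -8
1   -> -1 4 -8 1
0   -> -1 4 -8 1 0
11  -> -1 4 -8 1 0 11
sub -> -1 4 -8 1 -11
mod -> -1 4 -8 1
mod -> -1 4 0
add -> -1 4
sub -> -5
-6  -> -5 -6
sub -> 1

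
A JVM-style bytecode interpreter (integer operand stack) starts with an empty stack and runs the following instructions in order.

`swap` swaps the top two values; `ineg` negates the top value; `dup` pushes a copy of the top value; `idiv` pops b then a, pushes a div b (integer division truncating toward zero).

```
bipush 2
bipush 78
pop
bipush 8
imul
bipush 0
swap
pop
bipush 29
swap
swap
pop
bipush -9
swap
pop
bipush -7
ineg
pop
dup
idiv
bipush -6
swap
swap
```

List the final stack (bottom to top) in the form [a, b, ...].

[1, -6]

bipush 2  : 2
bipush 78 : 2 78
pop       : 2
bipush 8  : 2 8
imul      : 16
bipush 0  : 16 0
swap      : 0 16
pop       : 0
bipush 29 : 0 29
swap      : 29 0
swap      : 0 29
pop       : 0
bipush -9 : 0 -9
swap      : -9 0
pop       : -9
bipush -7 : -9 -7
ineg      : -9 7
pop       : -9
dup       : -9 -9
idiv      : 1
bipush -6 : 1 -6
swap      : -6 1
swap      : 1 -6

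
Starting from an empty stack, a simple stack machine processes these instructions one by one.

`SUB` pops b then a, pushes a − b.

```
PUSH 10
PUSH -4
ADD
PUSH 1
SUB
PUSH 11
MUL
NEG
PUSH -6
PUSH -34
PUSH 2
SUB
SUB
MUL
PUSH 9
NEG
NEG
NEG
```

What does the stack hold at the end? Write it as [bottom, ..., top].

PUSH 10   [10]
PUSH -4   [10, -4]
ADD       [6]
PUSH 1    [6, 1]
SUB       [5]
PUSH 11   [5, 11]
MUL       [55]
NEG       [-55]
PUSH -6   [-55, -6]
PUSH -34  [-55, -6, -34]
PUSH 2    [-55, -6, -34, 2]
SUB       [-55, -6, -36]
SUB       [-55, 30]
MUL       [-1650]
PUSH 9    [-1650, 9]
NEG       [-1650, -9]
NEG       [-1650, 9]
NEG       [-1650, -9]

[-1650, -9]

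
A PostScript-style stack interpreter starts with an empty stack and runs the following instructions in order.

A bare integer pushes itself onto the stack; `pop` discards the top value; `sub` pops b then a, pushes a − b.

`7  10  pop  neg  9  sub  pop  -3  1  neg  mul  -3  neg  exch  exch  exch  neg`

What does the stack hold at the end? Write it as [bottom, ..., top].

[3, -3]

7    : 7
10   : 7 10
pop  : 7
neg  : -7
9    : -7 9
sub  : -16
pop  : (empty)
-3   : -3
1    : -3 1
neg  : -3 -1
mul  : 3
-3   : 3 -3
neg  : 3 3
exch : 3 3
exch : 3 3
exch : 3 3
neg  : 3 -3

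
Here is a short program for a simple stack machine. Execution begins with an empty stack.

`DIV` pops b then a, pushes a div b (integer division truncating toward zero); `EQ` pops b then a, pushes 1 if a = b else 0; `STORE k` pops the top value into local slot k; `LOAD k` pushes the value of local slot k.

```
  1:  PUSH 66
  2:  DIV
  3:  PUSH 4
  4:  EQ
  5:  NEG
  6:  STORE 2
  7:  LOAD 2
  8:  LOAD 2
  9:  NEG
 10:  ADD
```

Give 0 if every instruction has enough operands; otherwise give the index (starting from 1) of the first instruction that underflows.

PUSH 66  66
DIV  — needs 2 operands, stack has 1 → underflow

2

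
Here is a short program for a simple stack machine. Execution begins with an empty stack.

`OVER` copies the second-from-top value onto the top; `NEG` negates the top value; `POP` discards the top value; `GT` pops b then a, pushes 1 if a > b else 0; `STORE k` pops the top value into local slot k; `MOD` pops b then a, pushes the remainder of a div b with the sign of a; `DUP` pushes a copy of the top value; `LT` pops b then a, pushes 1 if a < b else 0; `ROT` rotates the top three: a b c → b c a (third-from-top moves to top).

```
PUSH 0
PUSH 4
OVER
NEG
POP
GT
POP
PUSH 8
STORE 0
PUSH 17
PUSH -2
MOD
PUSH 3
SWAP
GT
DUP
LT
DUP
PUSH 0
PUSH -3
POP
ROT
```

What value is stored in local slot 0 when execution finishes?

8

PUSH 0  : 0
PUSH 4  : 0 4
OVER    : 0 4 0
NEG     : 0 4 0
POP     : 0 4
GT      : 0
POP     : (empty)
PUSH 8  : 8
STORE 0 : (empty)
PUSH 17 : 17
PUSH -2 : 17 -2
MOD     : 1
PUSH 3  : 1 3
SWAP    : 3 1
GT      : 1
DUP     : 1 1
LT      : 0
DUP     : 0 0
PUSH 0  : 0 0 0
PUSH -3 : 0 0 0 -3
POP     : 0 0 0
ROT     : 0 0 0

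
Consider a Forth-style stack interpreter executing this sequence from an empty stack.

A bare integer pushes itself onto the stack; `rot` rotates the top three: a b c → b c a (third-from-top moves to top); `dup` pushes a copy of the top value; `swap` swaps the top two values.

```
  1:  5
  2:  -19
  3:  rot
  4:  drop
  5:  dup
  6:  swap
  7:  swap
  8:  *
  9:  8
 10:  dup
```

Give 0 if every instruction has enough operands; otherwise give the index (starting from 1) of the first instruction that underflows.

3

5   → [5]
-19 → [5, -19]
rot  — needs 3 operands, stack has 2 → underflow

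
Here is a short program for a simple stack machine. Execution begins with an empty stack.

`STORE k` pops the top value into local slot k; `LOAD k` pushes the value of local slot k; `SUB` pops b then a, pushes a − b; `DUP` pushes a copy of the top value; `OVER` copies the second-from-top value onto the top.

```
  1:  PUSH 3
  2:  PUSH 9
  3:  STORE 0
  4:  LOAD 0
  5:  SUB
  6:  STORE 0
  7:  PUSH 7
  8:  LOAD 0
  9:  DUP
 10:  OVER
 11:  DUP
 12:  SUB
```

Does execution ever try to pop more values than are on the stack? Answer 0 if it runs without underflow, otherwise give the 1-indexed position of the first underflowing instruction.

0

PUSH 3  -> 3
PUSH 9  -> 3 9
STORE 0 -> 3
LOAD 0  -> 3 9
SUB     -> -6
STORE 0 -> (empty)
PUSH 7  -> 7
LOAD 0  -> 7 -6
DUP     -> 7 -6 -6
OVER    -> 7 -6 -6 -6
DUP     -> 7 -6 -6 -6 -6
SUB     -> 7 -6 -6 0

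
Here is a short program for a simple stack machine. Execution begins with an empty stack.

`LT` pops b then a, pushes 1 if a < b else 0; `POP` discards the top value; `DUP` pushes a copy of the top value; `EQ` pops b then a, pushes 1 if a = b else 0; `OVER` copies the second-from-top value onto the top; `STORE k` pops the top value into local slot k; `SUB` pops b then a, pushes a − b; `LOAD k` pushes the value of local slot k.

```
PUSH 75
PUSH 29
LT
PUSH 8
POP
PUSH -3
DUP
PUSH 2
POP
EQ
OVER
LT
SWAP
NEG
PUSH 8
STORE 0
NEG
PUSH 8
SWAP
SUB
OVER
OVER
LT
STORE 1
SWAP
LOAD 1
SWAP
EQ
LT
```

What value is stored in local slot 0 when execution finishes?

PUSH 75 -> [75]
PUSH 29 -> [75, 29]
LT      -> [0]
PUSH 8  -> [0, 8]
POP     -> [0]
PUSH -3 -> [0, -3]
DUP     -> [0, -3, -3]
PUSH 2  -> [0, -3, -3, 2]
POP     -> [0, -3, -3]
EQ      -> [0, 1]
OVER    -> [0, 1, 0]
LT      -> [0, 0]
SWAP    -> [0, 0]
NEG     -> [0, 0]
PUSH 8  -> [0, 0, 8]
STORE 0 -> [0, 0]
NEG     -> [0, 0]
PUSH 8  -> [0, 0, 8]
SWAP    -> [0, 8, 0]
SUB     -> [0, 8]
OVER    -> [0, 8, 0]
OVER    -> [0, 8, 0, 8]
LT      -> [0, 8, 1]
STORE 1 -> [0, 8]
SWAP    -> [8, 0]
LOAD 1  -> [8, 0, 1]
SWAP    -> [8, 1, 0]
EQ      -> [8, 0]
LT      -> [0]

8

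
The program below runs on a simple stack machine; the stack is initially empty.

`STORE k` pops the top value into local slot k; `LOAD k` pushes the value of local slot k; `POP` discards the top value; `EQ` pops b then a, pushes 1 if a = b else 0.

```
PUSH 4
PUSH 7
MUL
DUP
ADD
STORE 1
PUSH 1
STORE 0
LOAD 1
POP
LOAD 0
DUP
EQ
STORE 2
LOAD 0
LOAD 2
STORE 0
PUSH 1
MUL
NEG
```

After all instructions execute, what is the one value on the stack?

PUSH 4  : 4
PUSH 7  : 4 7
MUL     : 28
DUP     : 28 28
ADD     : 56
STORE 1 : (empty)
PUSH 1  : 1
STORE 0 : (empty)
LOAD 1  : 56
POP     : (empty)
LOAD 0  : 1
DUP     : 1 1
EQ      : 1
STORE 2 : (empty)
LOAD 0  : 1
LOAD 2  : 1 1
STORE 0 : 1
PUSH 1  : 1 1
MUL     : 1
NEG     : -1

-1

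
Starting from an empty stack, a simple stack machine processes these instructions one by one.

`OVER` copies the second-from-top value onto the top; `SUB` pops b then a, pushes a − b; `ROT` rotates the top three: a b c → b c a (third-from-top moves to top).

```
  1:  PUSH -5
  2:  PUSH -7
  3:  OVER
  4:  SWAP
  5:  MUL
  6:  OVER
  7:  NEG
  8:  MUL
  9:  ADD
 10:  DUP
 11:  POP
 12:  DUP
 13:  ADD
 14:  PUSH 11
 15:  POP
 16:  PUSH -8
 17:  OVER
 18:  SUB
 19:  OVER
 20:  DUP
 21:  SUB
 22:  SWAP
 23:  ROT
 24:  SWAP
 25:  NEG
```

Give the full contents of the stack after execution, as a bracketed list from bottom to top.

[0, 340, 348]

PUSH -5 -> -5
PUSH -7 -> -5 -7
OVER    -> -5 -7 -5
SWAP    -> -5 -5 -7
MUL     -> -5 35
OVER    -> -5 35 -5
NEG     -> -5 35 5
MUL     -> -5 175
ADD     -> 170
DUP     -> 170 170
POP     -> 170
DUP     -> 170 170
ADD     -> 340
PUSH 11 -> 340 11
POP     -> 340
PUSH -8 -> 340 -8
OVER    -> 340 -8 340
SUB     -> 340 -348
OVER    -> 340 -348 340
DUP     -> 340 -348 340 340
SUB     -> 340 -348 0
SWAP    -> 340 0 -348
ROT     -> 0 -348 340
SWAP    -> 0 340 -348
NEG     -> 0 340 348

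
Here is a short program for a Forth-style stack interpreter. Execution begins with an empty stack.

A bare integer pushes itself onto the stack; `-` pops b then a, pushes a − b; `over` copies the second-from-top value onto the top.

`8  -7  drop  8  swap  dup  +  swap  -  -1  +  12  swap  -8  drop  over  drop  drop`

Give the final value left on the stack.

8    → 8
-7   → 8 -7
drop → 8
8    → 8 8
swap → 8 8
dup  → 8 8 8
+    → 8 16
swap → 16 8
-    → 8
-1   → 8 -1
+    → 7
12   → 7 12
swap → 12 7
-8   → 12 7 -8
drop → 12 7
over → 12 7 12
drop → 12 7
drop → 12

12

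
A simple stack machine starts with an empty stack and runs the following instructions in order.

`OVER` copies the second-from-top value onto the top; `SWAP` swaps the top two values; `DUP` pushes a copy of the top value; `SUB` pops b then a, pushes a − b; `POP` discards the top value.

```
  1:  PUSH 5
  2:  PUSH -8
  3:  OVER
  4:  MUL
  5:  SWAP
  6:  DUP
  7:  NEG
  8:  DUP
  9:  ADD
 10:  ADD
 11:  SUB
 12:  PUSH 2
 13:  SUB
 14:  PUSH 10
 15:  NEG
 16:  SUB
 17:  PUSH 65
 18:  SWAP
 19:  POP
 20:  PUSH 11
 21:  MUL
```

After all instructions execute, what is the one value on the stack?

PUSH 5  -> 5
PUSH -8 -> 5 -8
OVER    -> 5 -8 5
MUL     -> 5 -40
SWAP    -> -40 5
DUP     -> -40 5 5
NEG     -> -40 5 -5
DUP     -> -40 5 -5 -5
ADD     -> -40 5 -10
ADD     -> -40 -5
SUB     -> -35
PUSH 2  -> -35 2
SUB     -> -37
PUSH 10 -> -37 10
NEG     -> -37 -10
SUB     -> -27
PUSH 65 -> -27 65
SWAP    -> 65 -27
POP     -> 65
PUSH 11 -> 65 11
MUL     -> 715

715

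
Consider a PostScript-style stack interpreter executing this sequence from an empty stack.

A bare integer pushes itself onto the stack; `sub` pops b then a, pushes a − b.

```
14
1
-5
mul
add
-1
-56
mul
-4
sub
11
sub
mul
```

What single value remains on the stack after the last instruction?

14  → 14
1   → 14 1
-5  → 14 1 -5
mul → 14 -5
add → 9
-1  → 9 -1
-56 → 9 -1 -56
mul → 9 56
-4  → 9 56 -4
sub → 9 60
11  → 9 60 11
sub → 9 49
mul → 441

441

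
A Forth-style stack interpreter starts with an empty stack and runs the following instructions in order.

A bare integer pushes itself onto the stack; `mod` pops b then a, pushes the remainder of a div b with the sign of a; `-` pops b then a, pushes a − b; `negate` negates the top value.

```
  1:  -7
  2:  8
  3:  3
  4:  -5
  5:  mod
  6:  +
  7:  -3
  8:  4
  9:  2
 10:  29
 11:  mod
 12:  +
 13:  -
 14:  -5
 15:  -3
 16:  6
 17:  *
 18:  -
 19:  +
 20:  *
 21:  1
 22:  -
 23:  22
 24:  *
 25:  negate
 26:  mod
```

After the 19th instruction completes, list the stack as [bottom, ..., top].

[-7, 11, 4]

-7   -7
8    -7 8
3    -7 8 3
-5   -7 8 3 -5
mod  -7 8 3
+    -7 11
-3   -7 11 -3
4    -7 11 -3 4
2    -7 11 -3 4 2
29   -7 11 -3 4 2 29
mod  -7 11 -3 4 2
+    -7 11 -3 6
-    -7 11 -9
-5   -7 11 -9 -5
-3   -7 11 -9 -5 -3
6    -7 11 -9 -5 -3 6
*    -7 11 -9 -5 -18
-    -7 11 -9 13
+    -7 11 4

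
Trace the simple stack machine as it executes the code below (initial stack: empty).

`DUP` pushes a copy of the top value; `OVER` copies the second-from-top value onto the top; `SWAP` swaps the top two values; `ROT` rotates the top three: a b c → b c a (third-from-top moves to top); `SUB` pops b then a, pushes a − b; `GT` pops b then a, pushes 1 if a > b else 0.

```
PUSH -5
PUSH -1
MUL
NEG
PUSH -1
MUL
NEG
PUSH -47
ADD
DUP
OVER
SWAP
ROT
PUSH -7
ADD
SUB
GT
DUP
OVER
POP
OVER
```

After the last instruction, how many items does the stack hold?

PUSH -5  -> -5
PUSH -1  -> -5 -1
MUL      -> 5
NEG      -> -5
PUSH -1  -> -5 -1
MUL      -> 5
NEG      -> -5
PUSH -47 -> -5 -47
ADD      -> -52
DUP      -> -52 -52
OVER     -> -52 -52 -52
SWAP     -> -52 -52 -52
ROT      -> -52 -52 -52
PUSH -7  -> -52 -52 -52 -7
ADD      -> -52 -52 -59
SUB      -> -52 7
GT       -> 0
DUP      -> 0 0
OVER     -> 0 0 0
POP      -> 0 0
OVER     -> 0 0 0

3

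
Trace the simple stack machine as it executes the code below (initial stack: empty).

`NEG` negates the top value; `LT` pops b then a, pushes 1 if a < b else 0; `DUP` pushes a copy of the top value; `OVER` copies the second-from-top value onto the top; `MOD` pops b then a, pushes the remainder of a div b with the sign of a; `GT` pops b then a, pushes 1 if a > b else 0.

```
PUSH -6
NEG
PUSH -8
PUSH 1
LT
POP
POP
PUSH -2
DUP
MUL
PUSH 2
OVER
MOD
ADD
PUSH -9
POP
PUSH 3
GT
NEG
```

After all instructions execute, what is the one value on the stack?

-1

PUSH -6 -> [-6]
NEG     -> [6]
PUSH -8 -> [6, -8]
PUSH 1  -> [6, -8, 1]
LT      -> [6, 1]
POP     -> [6]
POP     -> []
PUSH -2 -> [-2]
DUP     -> [-2, -2]
MUL     -> [4]
PUSH 2  -> [4, 2]
OVER    -> [4, 2, 4]
MOD     -> [4, 2]
ADD     -> [6]
PUSH -9 -> [6, -9]
POP     -> [6]
PUSH 3  -> [6, 3]
GT      -> [1]
NEG     -> [-1]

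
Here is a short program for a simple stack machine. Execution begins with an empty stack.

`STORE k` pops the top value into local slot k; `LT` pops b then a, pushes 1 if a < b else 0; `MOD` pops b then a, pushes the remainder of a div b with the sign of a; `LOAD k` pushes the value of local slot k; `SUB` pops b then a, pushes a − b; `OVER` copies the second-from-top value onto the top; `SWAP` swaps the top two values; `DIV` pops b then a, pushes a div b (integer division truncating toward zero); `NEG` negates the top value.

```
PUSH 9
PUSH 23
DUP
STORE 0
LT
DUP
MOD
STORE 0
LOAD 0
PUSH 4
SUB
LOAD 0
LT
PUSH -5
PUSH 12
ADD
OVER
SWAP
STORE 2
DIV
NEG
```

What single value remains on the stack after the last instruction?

PUSH 9  : [9]
PUSH 23 : [9, 23]
DUP     : [9, 23, 23]
STORE 0 : [9, 23]
LT      : [1]
DUP     : [1, 1]
MOD     : [0]
STORE 0 : []
LOAD 0  : [0]
PUSH 4  : [0, 4]
SUB     : [-4]
LOAD 0  : [-4, 0]
LT      : [1]
PUSH -5 : [1, -5]
PUSH 12 : [1, -5, 12]
ADD     : [1, 7]
OVER    : [1, 7, 1]
SWAP    : [1, 1, 7]
STORE 2 : [1, 1]
DIV     : [1]
NEG     : [-1]

-1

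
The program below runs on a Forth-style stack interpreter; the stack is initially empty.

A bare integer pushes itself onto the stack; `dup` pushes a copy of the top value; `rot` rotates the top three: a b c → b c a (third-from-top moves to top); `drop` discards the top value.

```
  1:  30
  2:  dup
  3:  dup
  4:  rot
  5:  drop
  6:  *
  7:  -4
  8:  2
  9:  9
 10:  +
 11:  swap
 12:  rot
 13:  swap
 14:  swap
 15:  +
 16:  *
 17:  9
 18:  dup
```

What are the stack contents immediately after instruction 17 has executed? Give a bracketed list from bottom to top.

[9856, 9]

30   → [30]
dup  → [30, 30]
dup  → [30, 30, 30]
rot  → [30, 30, 30]
drop → [30, 30]
*    → [900]
-4   → [900, -4]
2    → [900, -4, 2]
9    → [900, -4, 2, 9]
+    → [900, -4, 11]
swap → [900, 11, -4]
rot  → [11, -4, 900]
swap → [11, 900, -4]
swap → [11, -4, 900]
+    → [11, 896]
*    → [9856]
9    → [9856, 9]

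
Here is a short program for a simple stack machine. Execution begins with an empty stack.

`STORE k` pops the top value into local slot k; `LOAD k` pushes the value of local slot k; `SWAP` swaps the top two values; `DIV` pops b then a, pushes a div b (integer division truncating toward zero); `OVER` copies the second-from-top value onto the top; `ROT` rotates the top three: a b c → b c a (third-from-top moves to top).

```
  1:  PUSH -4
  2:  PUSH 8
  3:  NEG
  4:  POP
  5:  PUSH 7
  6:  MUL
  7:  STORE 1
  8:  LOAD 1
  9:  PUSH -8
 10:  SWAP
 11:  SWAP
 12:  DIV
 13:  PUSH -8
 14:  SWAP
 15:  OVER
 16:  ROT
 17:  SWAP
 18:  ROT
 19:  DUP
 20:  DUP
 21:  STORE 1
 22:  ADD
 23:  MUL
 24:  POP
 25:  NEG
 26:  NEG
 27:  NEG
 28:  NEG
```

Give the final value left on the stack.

-8

PUSH -4 → [-4]
PUSH 8  → [-4, 8]
NEG     → [-4, -8]
POP     → [-4]
PUSH 7  → [-4, 7]
MUL     → [-28]
STORE 1 → []
LOAD 1  → [-28]
PUSH -8 → [-28, -8]
SWAP    → [-8, -28]
SWAP    → [-28, -8]
DIV     → [3]
PUSH -8 → [3, -8]
SWAP    → [-8, 3]
OVER    → [-8, 3, -8]
ROT     → [3, -8, -8]
SWAP    → [3, -8, -8]
ROT     → [-8, -8, 3]
DUP     → [-8, -8, 3, 3]
DUP     → [-8, -8, 3, 3, 3]
STORE 1 → [-8, -8, 3, 3]
ADD     → [-8, -8, 6]
MUL     → [-8, -48]
POP     → [-8]
NEG     → [8]
NEG     → [-8]
NEG     → [8]
NEG     → [-8]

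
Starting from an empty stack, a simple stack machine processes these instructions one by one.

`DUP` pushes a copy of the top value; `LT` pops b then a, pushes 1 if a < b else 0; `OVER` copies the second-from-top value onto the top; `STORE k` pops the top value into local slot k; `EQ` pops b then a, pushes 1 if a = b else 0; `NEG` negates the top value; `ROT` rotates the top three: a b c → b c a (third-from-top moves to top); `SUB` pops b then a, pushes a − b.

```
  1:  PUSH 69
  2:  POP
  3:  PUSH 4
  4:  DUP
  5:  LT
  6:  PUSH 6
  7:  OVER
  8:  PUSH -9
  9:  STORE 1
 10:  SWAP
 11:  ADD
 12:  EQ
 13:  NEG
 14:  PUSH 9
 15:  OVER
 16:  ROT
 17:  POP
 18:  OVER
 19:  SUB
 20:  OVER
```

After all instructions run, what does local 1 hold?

PUSH 69 → 69
POP     → (empty)
PUSH 4  → 4
DUP     → 4 4
LT      → 0
PUSH 6  → 0 6
OVER    → 0 6 0
PUSH -9 → 0 6 0 -9
STORE 1 → 0 6 0
SWAP    → 0 0 6
ADD     → 0 6
EQ      → 0
NEG     → 0
PUSH 9  → 0 9
OVER    → 0 9 0
ROT     → 9 0 0
POP     → 9 0
OVER    → 9 0 9
SUB     → 9 -9
OVER    → 9 -9 9

-9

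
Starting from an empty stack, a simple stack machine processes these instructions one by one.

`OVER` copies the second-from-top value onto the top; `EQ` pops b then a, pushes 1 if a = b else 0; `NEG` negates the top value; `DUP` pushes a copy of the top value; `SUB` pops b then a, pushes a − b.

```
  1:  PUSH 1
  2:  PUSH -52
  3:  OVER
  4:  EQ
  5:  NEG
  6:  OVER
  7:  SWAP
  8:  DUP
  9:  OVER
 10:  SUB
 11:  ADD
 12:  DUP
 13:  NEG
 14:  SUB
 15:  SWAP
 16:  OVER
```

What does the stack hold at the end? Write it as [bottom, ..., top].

PUSH 1   → 1
PUSH -52 → 1 -52
OVER     → 1 -52 1
EQ       → 1 0
NEG      → 1 0
OVER     → 1 0 1
SWAP     → 1 1 0
DUP      → 1 1 0 0
OVER     → 1 1 0 0 0
SUB      → 1 1 0 0
ADD      → 1 1 0
DUP      → 1 1 0 0
NEG      → 1 1 0 0
SUB      → 1 1 0
SWAP     → 1 0 1
OVER     → 1 0 1 0

[1, 0, 1, 0]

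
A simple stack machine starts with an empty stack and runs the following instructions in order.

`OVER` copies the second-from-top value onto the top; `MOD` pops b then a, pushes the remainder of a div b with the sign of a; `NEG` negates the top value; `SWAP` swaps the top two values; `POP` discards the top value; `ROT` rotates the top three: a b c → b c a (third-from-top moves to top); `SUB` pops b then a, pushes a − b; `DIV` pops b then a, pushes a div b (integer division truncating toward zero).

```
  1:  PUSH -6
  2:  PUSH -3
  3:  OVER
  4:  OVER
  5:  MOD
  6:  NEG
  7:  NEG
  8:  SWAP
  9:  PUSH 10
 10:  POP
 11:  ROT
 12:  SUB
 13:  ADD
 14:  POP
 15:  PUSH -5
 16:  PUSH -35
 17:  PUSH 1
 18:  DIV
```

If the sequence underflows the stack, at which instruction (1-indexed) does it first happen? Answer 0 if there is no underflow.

0

PUSH -6   -6
PUSH -3   -6 -3
OVER      -6 -3 -6
OVER      -6 -3 -6 -3
MOD       -6 -3 0
NEG       -6 -3 0
NEG       -6 -3 0
SWAP      -6 0 -3
PUSH 10   -6 0 -3 10
POP       -6 0 -3
ROT       0 -3 -6
SUB       0 3
ADD       3
POP       (empty)
PUSH -5   -5
PUSH -35  -5 -35
PUSH 1    -5 -35 1
DIV       -5 -35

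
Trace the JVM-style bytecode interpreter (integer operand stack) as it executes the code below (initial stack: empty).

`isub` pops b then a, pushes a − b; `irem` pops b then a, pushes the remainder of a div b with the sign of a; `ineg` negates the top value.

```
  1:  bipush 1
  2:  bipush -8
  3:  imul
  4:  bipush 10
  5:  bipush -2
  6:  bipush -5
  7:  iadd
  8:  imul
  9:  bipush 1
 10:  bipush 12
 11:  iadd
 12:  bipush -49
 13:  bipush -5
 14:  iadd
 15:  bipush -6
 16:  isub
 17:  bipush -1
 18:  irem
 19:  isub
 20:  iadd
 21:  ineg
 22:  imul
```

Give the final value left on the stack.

bipush 1   : 1
bipush -8  : 1 -8
imul       : -8
bipush 10  : -8 10
bipush -2  : -8 10 -2
bipush -5  : -8 10 -2 -5
iadd       : -8 10 -7
imul       : -8 -70
bipush 1   : -8 -70 1
bipush 12  : -8 -70 1 12
iadd       : -8 -70 13
bipush -49 : -8 -70 13 -49
bipush -5  : -8 -70 13 -49 -5
iadd       : -8 -70 13 -54
bipush -6  : -8 -70 13 -54 -6
isub       : -8 -70 13 -48
bipush -1  : -8 -70 13 -48 -1
irem       : -8 -70 13 0
isub       : -8 -70 13
iadd       : -8 -57
ineg       : -8 57
imul       : -456

-456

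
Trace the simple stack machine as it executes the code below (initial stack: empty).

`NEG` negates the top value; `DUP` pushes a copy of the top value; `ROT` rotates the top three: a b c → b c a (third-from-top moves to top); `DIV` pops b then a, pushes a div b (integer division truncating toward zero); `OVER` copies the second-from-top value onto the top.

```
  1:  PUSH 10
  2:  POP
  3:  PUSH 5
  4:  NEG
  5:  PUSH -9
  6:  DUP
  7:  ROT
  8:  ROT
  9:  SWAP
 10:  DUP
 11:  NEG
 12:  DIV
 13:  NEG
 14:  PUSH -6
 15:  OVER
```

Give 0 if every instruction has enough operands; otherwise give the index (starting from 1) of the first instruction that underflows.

PUSH 10 : 10
POP     : (empty)
PUSH 5  : 5
NEG     : -5
PUSH -9 : -5 -9
DUP     : -5 -9 -9
ROT     : -9 -9 -5
ROT     : -9 -5 -9
SWAP    : -9 -9 -5
DUP     : -9 -9 -5 -5
NEG     : -9 -9 -5 5
DIV     : -9 -9 -1
NEG     : -9 -9 1
PUSH -6 : -9 -9 1 -6
OVER    : -9 -9 1 -6 1

0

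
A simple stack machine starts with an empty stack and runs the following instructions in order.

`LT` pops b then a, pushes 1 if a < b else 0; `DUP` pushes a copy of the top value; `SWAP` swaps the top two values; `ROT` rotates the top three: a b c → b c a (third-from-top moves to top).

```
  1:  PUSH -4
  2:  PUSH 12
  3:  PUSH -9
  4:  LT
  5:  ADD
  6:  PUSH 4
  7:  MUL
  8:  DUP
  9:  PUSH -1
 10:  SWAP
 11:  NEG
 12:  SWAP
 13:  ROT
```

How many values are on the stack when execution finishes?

3

PUSH -4 → -4
PUSH 12 → -4 12
PUSH -9 → -4 12 -9
LT      → -4 0
ADD     → -4
PUSH 4  → -4 4
MUL     → -16
DUP     → -16 -16
PUSH -1 → -16 -16 -1
SWAP    → -16 -1 -16
NEG     → -16 -1 16
SWAP    → -16 16 -1
ROT     → 16 -1 -16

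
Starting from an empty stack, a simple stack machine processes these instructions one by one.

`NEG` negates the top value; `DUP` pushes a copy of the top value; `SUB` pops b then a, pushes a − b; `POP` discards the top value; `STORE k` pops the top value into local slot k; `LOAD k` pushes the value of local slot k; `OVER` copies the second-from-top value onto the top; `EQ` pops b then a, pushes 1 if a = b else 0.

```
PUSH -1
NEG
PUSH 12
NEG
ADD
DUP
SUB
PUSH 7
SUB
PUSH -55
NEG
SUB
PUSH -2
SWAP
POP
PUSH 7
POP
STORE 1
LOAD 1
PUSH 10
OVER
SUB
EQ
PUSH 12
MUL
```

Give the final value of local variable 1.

-2

PUSH -1  : [-1]
NEG      : [1]
PUSH 12  : [1, 12]
NEG      : [1, -12]
ADD      : [-11]
DUP      : [-11, -11]
SUB      : [0]
PUSH 7   : [0, 7]
SUB      : [-7]
PUSH -55 : [-7, -55]
NEG      : [-7, 55]
SUB      : [-62]
PUSH -2  : [-62, -2]
SWAP     : [-2, -62]
POP      : [-2]
PUSH 7   : [-2, 7]
POP      : [-2]
STORE 1  : []
LOAD 1   : [-2]
PUSH 10  : [-2, 10]
OVER     : [-2, 10, -2]
SUB      : [-2, 12]
EQ       : [0]
PUSH 12  : [0, 12]
MUL      : [0]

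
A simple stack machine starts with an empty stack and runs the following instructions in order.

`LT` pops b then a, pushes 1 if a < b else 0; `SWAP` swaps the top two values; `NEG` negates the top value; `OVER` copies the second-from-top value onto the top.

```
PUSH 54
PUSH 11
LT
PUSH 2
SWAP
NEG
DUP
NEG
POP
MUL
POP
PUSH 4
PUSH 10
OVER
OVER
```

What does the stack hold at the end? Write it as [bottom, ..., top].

[4, 10, 4, 10]

PUSH 54  54
PUSH 11  54 11
LT       0
PUSH 2   0 2
SWAP     2 0
NEG      2 0
DUP      2 0 0
NEG      2 0 0
POP      2 0
MUL      0
POP      (empty)
PUSH 4   4
PUSH 10  4 10
OVER     4 10 4
OVER     4 10 4 10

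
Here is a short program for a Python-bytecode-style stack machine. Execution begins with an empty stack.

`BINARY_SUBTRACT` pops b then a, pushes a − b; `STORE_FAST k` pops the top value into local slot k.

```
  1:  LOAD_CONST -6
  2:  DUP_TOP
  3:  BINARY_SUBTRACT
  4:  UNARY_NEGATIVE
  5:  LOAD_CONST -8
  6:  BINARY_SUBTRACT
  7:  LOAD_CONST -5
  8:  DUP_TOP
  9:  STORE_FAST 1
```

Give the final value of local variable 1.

LOAD_CONST -6   → -6
DUP_TOP         → -6 -6
BINARY_SUBTRACT → 0
UNARY_NEGATIVE  → 0
LOAD_CONST -8   → 0 -8
BINARY_SUBTRACT → 8
LOAD_CONST -5   → 8 -5
DUP_TOP         → 8 -5 -5
STORE_FAST 1    → 8 -5

-5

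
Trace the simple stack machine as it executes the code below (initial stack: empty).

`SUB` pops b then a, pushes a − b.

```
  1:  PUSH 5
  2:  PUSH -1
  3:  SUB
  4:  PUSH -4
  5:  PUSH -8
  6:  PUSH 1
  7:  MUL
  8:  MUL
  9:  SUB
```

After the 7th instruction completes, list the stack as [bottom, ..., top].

[6, -4, -8]

PUSH 5  -> 5
PUSH -1 -> 5 -1
SUB     -> 6
PUSH -4 -> 6 -4
PUSH -8 -> 6 -4 -8
PUSH 1  -> 6 -4 -8 1
MUL     -> 6 -4 -8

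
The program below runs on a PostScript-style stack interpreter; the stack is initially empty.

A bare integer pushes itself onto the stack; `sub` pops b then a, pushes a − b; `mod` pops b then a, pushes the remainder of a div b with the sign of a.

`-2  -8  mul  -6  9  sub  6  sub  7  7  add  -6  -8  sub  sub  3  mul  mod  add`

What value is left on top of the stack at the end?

-5

-2  → -2
-8  → -2 -8
mul → 16
-6  → 16 -6
9   → 16 -6 9
sub → 16 -15
6   → 16 -15 6
sub → 16 -21
7   → 16 -21 7
7   → 16 -21 7 7
add → 16 -21 14
-6  → 16 -21 14 -6
-8  → 16 -21 14 -6 -8
sub → 16 -21 14 2
sub → 16 -21 12
3   → 16 -21 12 3
mul → 16 -21 36
mod → 16 -21
add → -5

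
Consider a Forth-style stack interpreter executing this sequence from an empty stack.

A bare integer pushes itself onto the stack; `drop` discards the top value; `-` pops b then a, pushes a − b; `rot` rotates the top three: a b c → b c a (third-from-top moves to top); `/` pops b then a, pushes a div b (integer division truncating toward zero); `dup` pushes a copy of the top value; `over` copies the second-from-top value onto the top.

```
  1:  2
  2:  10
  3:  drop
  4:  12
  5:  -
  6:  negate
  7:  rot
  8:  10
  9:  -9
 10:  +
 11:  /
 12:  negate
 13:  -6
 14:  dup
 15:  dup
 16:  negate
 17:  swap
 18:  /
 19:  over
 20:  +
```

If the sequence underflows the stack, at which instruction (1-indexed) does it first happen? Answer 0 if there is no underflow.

7

2       [2]
10      [2, 10]
drop    [2]
12      [2, 12]
-       [-10]
negate  [10]
rot  — needs 3 operands, stack has 1 → underflow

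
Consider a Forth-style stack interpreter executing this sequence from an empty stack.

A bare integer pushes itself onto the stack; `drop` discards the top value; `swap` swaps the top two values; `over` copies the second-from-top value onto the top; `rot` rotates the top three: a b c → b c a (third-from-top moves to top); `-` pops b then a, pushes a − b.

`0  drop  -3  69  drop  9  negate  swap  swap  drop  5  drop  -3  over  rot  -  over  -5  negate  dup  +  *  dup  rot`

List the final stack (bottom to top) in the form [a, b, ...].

0      : 0
drop   : (empty)
-3     : -3
69     : -3 69
drop   : -3
9      : -3 9
negate : -3 -9
swap   : -9 -3
swap   : -3 -9
drop   : -3
5      : -3 5
drop   : -3
-3     : -3 -3
over   : -3 -3 -3
rot    : -3 -3 -3
-      : -3 0
over   : -3 0 -3
-5     : -3 0 -3 -5
negate : -3 0 -3 5
dup    : -3 0 -3 5 5
+      : -3 0 -3 10
*      : -3 0 -30
dup    : -3 0 -30 -30
rot    : -3 -30 -30 0

[-3, -30, -30, 0]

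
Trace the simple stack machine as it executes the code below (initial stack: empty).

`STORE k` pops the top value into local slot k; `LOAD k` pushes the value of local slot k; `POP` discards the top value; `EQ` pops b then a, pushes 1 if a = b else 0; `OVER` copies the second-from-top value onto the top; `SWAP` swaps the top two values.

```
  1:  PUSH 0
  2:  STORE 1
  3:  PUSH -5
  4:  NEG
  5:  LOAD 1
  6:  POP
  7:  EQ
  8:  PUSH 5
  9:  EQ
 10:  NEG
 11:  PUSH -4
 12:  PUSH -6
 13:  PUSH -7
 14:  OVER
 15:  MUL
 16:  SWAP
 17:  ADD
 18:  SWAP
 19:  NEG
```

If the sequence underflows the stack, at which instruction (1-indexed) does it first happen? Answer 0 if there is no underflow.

7

PUSH 0  -> [0]
STORE 1 -> []
PUSH -5 -> [-5]
NEG     -> [5]
LOAD 1  -> [5, 0]
POP     -> [5]
EQ  — needs 2 operands, stack has 1 → underflow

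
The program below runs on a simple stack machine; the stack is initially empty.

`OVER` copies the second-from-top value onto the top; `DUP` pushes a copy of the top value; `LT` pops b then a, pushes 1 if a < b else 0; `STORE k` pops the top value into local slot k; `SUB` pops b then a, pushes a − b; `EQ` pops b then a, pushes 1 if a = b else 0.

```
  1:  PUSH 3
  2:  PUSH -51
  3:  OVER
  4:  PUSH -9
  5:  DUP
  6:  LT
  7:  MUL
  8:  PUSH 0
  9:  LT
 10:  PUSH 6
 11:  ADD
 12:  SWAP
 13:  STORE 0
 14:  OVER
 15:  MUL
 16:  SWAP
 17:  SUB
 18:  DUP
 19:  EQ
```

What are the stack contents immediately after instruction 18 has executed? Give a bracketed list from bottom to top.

PUSH 3   : 3
PUSH -51 : 3 -51
OVER     : 3 -51 3
PUSH -9  : 3 -51 3 -9
DUP      : 3 -51 3 -9 -9
LT       : 3 -51 3 0
MUL      : 3 -51 0
PUSH 0   : 3 -51 0 0
LT       : 3 -51 0
PUSH 6   : 3 -51 0 6
ADD      : 3 -51 6
SWAP     : 3 6 -51
STORE 0  : 3 6
OVER     : 3 6 3
MUL      : 3 18
SWAP     : 18 3
SUB      : 15
DUP      : 15 15

[15, 15]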